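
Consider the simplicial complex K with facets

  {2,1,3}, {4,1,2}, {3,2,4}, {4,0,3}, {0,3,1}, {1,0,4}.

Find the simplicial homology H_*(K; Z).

We work with the vertex ordering 0 < 1 < 2 < 3 < 4. The simplices of K, each written with vertices in increasing order, are:

  0-simplices (5): [0], [1], [2], [3], [4]
  1-simplices (9): [0,1], [0,3], [0,4], [1,2], [1,3], [1,4], [2,3], [2,4], [3,4]
  2-simplices (6): [0,1,3], [0,1,4], [0,3,4], [1,2,3], [1,2,4], [2,3,4]

so the chain groups are C_0 ≅ Z^5, C_1 ≅ Z^9, C_2 ≅ Z^6.

Boundary ∂_1: C_1 → C_0 is given by ∂[p,q] = [q] − [p]. For instance
  ∂[1,4] = [4] − [1].
The resulting 5×9 matrix has rank 4, and its Smith normal form has invariant factors (1,1,1,1).

The boundary map ∂_2: C_2 → C_1 sends each 2-simplex [p,q,r] to [q,r] − [p,r] + [p,q]. For instance
  ∂[1,2,3] = [2,3] − [1,3] + [1,2],
  ∂[2,3,4] = [3,4] − [2,4] + [2,3].
This gives a 9×6 integer matrix of rank 5; reducing to Smith normal form yields diagonal entries (1,1,1,1,1).

Reading off H_k = ker ∂_k / im ∂_{k+1}:

  H_0: rank C_0 − rank ∂_1 = 5 − 4 = 1, and the invariant factors of ∂_1 are all 1, so H_0 = Z.
  H_1: rank ker ∂_1 − rank ∂_2 = (9 − 4) − 5 = 0, and the invariant factors of ∂_2 are all 1, so H_1 = 0.
  H_2: rank ker ∂_2 − rank ∂_3 = (6 − 5) − 0 = 1, and there is no ∂_3, so H_2 = Z.

As a check, the Euler characteristic is 5 − 9 + 6 = 2, which agrees with 1 − 0 + 1 = 2.

H_0 = Z,  H_1 = 0,  H_2 = Z.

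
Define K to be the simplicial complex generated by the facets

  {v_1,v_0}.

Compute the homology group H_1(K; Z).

Fix the vertex order v_0 < v_1 and write every simplex with vertices in increasing order. Then dim K = 1 and the simplices of K are:

  0-simplices (2): [v_0], [v_1]
  1-simplices (1): [v_0,v_1]

giving chain groups C_0 ≅ Z^2, C_1 ≅ Z^1.

∂_1: C_1 → C_0 is given by ∂[p,q] = [q] − [p]. For instance
  ∂[v_0,v_1] = [v_1] − [v_0].
The resulting 2×1 matrix has rank 1, and its Smith normal form has invariant factors (1).

Now H_k = ker ∂_k / im ∂_{k+1}, so:

  H_1: rank ker ∂_1 − rank ∂_2 = (1 − 1) − 0 = 0, and there is no ∂_2, so H_1 = 0.

H_1 ≅ 0.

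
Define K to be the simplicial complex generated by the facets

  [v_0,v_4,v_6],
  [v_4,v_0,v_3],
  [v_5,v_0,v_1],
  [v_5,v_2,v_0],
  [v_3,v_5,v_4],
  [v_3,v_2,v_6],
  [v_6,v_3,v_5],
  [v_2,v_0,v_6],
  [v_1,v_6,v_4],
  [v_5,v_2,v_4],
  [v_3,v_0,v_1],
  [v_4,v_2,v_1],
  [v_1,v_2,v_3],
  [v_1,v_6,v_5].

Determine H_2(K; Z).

H_2 = Z.

Fix the vertex order v_0 < v_1 < v_2 < v_3 < v_4 < v_5 < v_6 and write every simplex with vertices in increasing order. Then dim K = 2 and the simplices of K are:

  0-simplices (7): [v_0], [v_1], [v_2], [v_3], [v_4], [v_5], [v_6]
  1-simplices (21): (21 of them)
  2-simplices (14): (14 of them)

giving chain groups C_0 ≅ Z^7, C_1 ≅ Z^21, C_2 ≅ Z^14.

∂_1: C_1 → C_0 is given by ∂[p,q] = [q] − [p].
The 7×21 boundary matrix has rank 6 and Smith normal form diag(1,1,1,1,1,1).

∂_2: C_2 → C_1 acts by ∂[p,q,r] = [q,r] − [p,r] + [p,q]. For instance
  ∂[v_1,v_2,v_3] = [v_2,v_3] − [v_1,v_3] + [v_1,v_2],
  ∂[v_0,v_1,v_5] = [v_1,v_5] − [v_0,v_5] + [v_0,v_1].
As a 21×14 matrix over Z this has rank 13, with invariant factors (1,1,1,1,1,1,1,1,1,1,1,1,1).

Computing H_k = (kernel of ∂_k) / (image of ∂_{k+1}):

  H_2: rank ker ∂_2 − rank ∂_3 = (14 − 13) − 0 = 1, and there is no ∂_3, so H_2 = Z.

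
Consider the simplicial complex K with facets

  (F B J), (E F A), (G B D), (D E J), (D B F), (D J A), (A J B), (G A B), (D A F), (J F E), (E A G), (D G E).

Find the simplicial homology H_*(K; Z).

H_0 ≅ Z,  H_1 ≅ Z/2,  H_2 = 0.

Order the vertices as A < B < D < E < F < G < J. Listing each simplex with vertices in this order, K has dimension 2 with simplices:

  0-simplices (7): A, B, D, E, F, G, J
  1-simplices (18): AB, AD, AE, AF, AG, AJ, BD, BF, BG, BJ, DE, DF, DG, DJ, EF, EG, EJ, FJ
  2-simplices (12): ABG, ABJ, ADF, ADJ, AEF, AEG, BDF, BDG, BFJ, DEG, DEJ, EFJ

so the chain groups are C_0 ≅ Z^7, C_1 ≅ Z^18, C_2 ≅ Z^12.

Boundary ∂_1: C_1 → C_0 sends each edge [p,q] (with p < q) to q − p. For instance
  ∂EF = F − E.
As a 7×18 matrix over Z this has rank 6, with invariant factors (1,1,1,1,1,1).

∂_2: C_2 → C_1 sends each 2-simplex [p,q,r] to [q,r] − [p,r] + [p,q]. For instance
  ∂ABJ = BJ − AJ + AB,
  ∂ADF = DF − AF + AD.
This gives a 18×12 integer matrix of rank 12; reducing to Smith normal form yields diagonal entries (1,1,1,1,1,1,1,1,1,1,1,2).

From H_k ≅ ker(∂_k) / im(∂_{k+1}) we obtain:

  H_0: rank C_0 − rank ∂_1 = 7 − 6 = 1, and the invariant factors of ∂_1 are all 1, so H_0 = Z.
  H_1: rank ker ∂_1 − rank ∂_2 = (18 − 6) − 12 = 0, and ∂_2 has invariant factor 2 > 1, so H_1 = Z/2.
  H_2: rank ker ∂_2 − rank ∂_3 = (12 − 12) − 0 = 0, and there is no ∂_3, so H_2 = 0.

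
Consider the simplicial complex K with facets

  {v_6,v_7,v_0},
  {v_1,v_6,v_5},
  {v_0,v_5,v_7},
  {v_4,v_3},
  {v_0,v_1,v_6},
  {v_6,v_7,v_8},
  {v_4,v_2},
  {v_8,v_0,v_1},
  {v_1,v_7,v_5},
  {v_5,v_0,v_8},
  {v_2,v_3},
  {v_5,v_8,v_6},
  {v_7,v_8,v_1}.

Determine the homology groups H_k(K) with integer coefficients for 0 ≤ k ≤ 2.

H_0 = Z^2,  H_1 = Z ⊕ Z/2Z,  H_2 = 0.

K has 9 vertices, 18 edges, 10 triangles.
rank ∂_0 = 0, rank ∂_1 = 7 ⇒ b_0 = 9 − 0 − 7 = 2; all invariant factors of ∂_1 are 1 so no torsion. So H_0 = Z^2.
rank ∂_1 = 7, rank ∂_2 = 10 ⇒ b_1 = 18 − 7 − 10 = 1; ∂_2 has invariant factor(s) [2] giving torsion. So H_1 = Z ⊕ Z/2Z.
rank ∂_2 = 10, rank ∂_3 = 0 ⇒ b_2 = 10 − 10 − 0 = 0. So H_2 = 0.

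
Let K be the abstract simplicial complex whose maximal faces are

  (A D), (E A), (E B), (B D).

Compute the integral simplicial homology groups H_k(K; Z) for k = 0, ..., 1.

Fix the vertex order A < B < D < E and write every simplex with vertices in increasing order. Then dim K = 1 and the simplices of K are:

  0-simplices (4): A, B, D, E
  1-simplices (4): AD, AE, BD, BE

Hence C_0 ≅ Z^4, C_1 ≅ Z^4.

The boundary map ∂_1: C_1 → C_0 sends each edge [p,q] (with p < q) to q − p.
As a 4×4 matrix over Z this has rank 3, with invariant factors (1,1,1).

Now H_k = ker ∂_k / im ∂_{k+1}, so:

  H_0: rank C_0 − rank ∂_1 = 4 − 3 = 1, and the invariant factors of ∂_1 are all 1, so H_0 = Z.
  H_1: rank ker ∂_1 − rank ∂_2 = (4 − 3) − 0 = 1, and there is no ∂_2, so H_1 = Z.

As a check, the Euler characteristic is 4 − 4 = 0, which agrees with 1 − 1 = 0.

H_0 ≅ Z,  H_1 ≅ Z.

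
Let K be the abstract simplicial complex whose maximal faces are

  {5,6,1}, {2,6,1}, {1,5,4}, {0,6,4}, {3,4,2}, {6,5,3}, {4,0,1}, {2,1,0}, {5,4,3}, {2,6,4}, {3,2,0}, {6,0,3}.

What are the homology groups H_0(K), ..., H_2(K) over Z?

H_0 ≅ Z,  H_1 ≅ Z/2,  H_2 = 0.

Fix the vertex order 0 < 1 < 2 < 3 < 4 < 5 < 6 and write every simplex with vertices in increasing order. Then dim K = 2 and the simplices of K are:

  0-simplices (7): [0], [1], [2], [3], [4], [5], [6]
  1-simplices (18): [0,1], [0,2], [0,3], [0,4], [0,6], [1,2], [1,4], [1,5], [1,6], [2,3], [2,4], [2,6], [3,4], [3,5], [3,6], [4,5], [4,6], [5,6]
  2-simplices (12): [0,1,2], [0,1,4], [0,2,3], [0,3,6], [0,4,6], [1,2,6], [1,4,5], [1,5,6], [2,3,4], [2,4,6], [3,4,5], [3,5,6]

Hence C_0 ≅ Z^7, C_1 ≅ Z^18, C_2 ≅ Z^12.

The boundary map ∂_1: C_1 → C_0 is given by ∂[p,q] = [q] − [p].
The resulting 7×18 matrix has rank 6, and its Smith normal form has invariant factors (1,1,1,1,1,1).

∂_2: C_2 → C_1 acts by ∂[p,q,r] = [q,r] − [p,r] + [p,q]. For instance
  ∂[0,4,6] = [4,6] − [0,6] + [0,4],
  ∂[0,1,2] = [1,2] − [0,2] + [0,1].
The 18×12 boundary matrix has rank 12 and Smith normal form diag(1,1,1,1,1,1,1,1,1,1,1,2).

Computing H_k = (kernel of ∂_k) / (image of ∂_{k+1}):

  H_0: rank C_0 − rank ∂_1 = 7 − 6 = 1, and the invariant factors of ∂_1 are all 1, so H_0 = Z.
  H_1: rank ker ∂_1 − rank ∂_2 = (18 − 6) − 12 = 0, and ∂_2 has invariant factor 2 > 1, so H_1 = Z/2.
  H_2: rank ker ∂_2 − rank ∂_3 = (12 − 12) − 0 = 0, and there is no ∂_3, so H_2 = 0.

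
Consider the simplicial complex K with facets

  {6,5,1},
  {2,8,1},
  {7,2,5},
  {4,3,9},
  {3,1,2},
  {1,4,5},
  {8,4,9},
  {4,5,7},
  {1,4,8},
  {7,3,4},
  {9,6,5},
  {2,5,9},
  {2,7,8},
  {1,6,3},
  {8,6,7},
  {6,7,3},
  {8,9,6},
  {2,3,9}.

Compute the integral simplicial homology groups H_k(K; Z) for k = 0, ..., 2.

We work with the vertex ordering 1 < 2 < 3 < 4 < 5 < 6 < 7 < 8 < 9. The simplices of K, each written with vertices in increasing order, are:

  0-simplices (9): [1], [2], [3], [4], [5], [6], [7], [8], [9]
  1-simplices (27): (27 of them)
  2-simplices (18): [1,2,3], [1,2,8], [1,3,6], [1,4,5], [1,4,8], [1,5,6], [2,3,9], [2,5,7], [2,5,9], [2,7,8], [3,4,7], [3,4,9], [3,6,7], [4,5,7], [4,8,9], [5,6,9], [6,7,8], [6,8,9]

Hence C_0 ≅ Z^9, C_1 ≅ Z^27, C_2 ≅ Z^18.

Boundary ∂_1: C_1 → C_0 maps an edge to its endpoints' difference, ∂[p,q] = q − p. For instance
  ∂[1,5] = [5] − [1].
As a 9×27 matrix over Z this has rank 8, with invariant factors (1,1,1,1,1,1,1,1).

∂_2: C_2 → C_1 sends each 2-simplex [p,q,r] to [q,r] − [p,r] + [p,q]. For instance
  ∂[1,3,6] = [3,6] − [1,6] + [1,3],
  ∂[1,2,3] = [2,3] − [1,3] + [1,2].
The resulting 27×18 matrix has rank 17, and its Smith normal form has invariant factors (1,1,1,1,1,1,1,1,1,1,1,1,1,1,1,1,1).

Now H_k = ker ∂_k / im ∂_{k+1}, so:

  H_0: rank C_0 − rank ∂_1 = 9 − 8 = 1, and the invariant factors of ∂_1 are all 1, so H_0 = Z.
  H_1: rank ker ∂_1 − rank ∂_2 = (27 − 8) − 17 = 2, and the invariant factors of ∂_2 are all 1, so H_1 = Z^2.
  H_2: rank ker ∂_2 − rank ∂_3 = (18 − 17) − 0 = 1, and there is no ∂_3, so H_2 = Z.

H_0 = Z,  H_1 = Z^2,  H_2 = Z.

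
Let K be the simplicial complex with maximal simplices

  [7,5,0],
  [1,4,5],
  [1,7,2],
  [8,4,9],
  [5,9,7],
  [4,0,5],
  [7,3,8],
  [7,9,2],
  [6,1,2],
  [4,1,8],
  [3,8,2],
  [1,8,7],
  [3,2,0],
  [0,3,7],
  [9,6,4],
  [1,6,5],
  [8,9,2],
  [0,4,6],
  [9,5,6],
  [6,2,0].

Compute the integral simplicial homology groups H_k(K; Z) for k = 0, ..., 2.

H_0 = Z,  H_1 = Z ⊕ Z/2Z,  H_2 = 0.

Fix the vertex order 0 < 1 < 2 < 3 < 4 < 5 < 6 < 7 < 8 < 9 and write every simplex with vertices in increasing order. Then dim K = 2 and the simplices of K are:

  0-simplices (10): [0], [1], [2], [3], [4], [5], [6], [7], [8], [9]
  1-simplices (30): (30 of them)
  2-simplices (20): (20 of them)

Hence C_0 ≅ Z^10, C_1 ≅ Z^30, C_2 ≅ Z^20.

Boundary ∂_1: C_1 → C_0 is given by ∂[p,q] = [q] − [p]. For instance
  ∂[0,4] = [4] − [0].
As a 10×30 matrix over Z this has rank 9, with invariant factors (1,1,1,1,1,1,1,1,1).

∂_2: C_2 → C_1 acts by ∂[p,q,r] = [q,r] − [p,r] + [p,q]. For instance
  ∂[0,5,7] = [5,7] − [0,7] + [0,5],
  ∂[0,2,6] = [2,6] − [0,6] + [0,2].
As a 30×20 matrix over Z this has rank 20, with invariant factors (1,1,1,1,1,1,1,1,1,1,1,1,1,1,1,1,1,1,1,2).

Computing H_k = (kernel of ∂_k) / (image of ∂_{k+1}):

  H_0: rank C_0 − rank ∂_1 = 10 − 9 = 1, and the invariant factors of ∂_1 are all 1, so H_0 ≅ Z.
  H_1: rank ker ∂_1 − rank ∂_2 = (30 − 9) − 20 = 1, and ∂_2 has invariant factor 2 > 1, so H_1 ≅ Z ⊕ Z/2Z.
  H_2: rank ker ∂_2 − rank ∂_3 = (20 − 20) − 0 = 0, and there is no ∂_3, so H_2 ≅ 0.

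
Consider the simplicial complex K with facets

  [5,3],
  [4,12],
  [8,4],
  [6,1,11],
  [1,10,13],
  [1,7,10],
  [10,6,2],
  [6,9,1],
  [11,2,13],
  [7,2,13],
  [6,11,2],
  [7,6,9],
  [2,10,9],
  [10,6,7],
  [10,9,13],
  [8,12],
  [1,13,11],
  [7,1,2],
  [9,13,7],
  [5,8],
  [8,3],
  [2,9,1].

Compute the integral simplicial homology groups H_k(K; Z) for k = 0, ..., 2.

H_0 ≅ Z^2,  H_1 ≅ Z^4,  H_2 ≅ Z.

We work with the vertex ordering 1 < 2 < 3 < 4 < 5 < 6 < 7 < 8 < 9 < 10 < 11 < 12 < 13. The simplices of K, each written with vertices in increasing order, are:

  0-simplices (13): [1], [2], [3], [4], [5], [6], [7], [8], [9], [10], [11], [12], [13]
  1-simplices (30): (30 of them)
  2-simplices (16): [1,2,7], [1,2,9], [1,6,9], [1,6,11], [1,7,10], [1,10,13], [1,11,13], [2,6,10], [2,6,11], [2,7,13], [2,9,10], [2,11,13], [6,7,9], [6,7,10], [7,9,13], [9,10,13]

so the chain groups are C_0 ≅ Z^13, C_1 ≅ Z^30, C_2 ≅ Z^16.

The boundary map ∂_1: C_1 → C_0 maps an edge to its endpoints' difference, ∂[p,q] = q − p. For instance
  ∂[6,11] = [11] − [6].
The resulting 13×30 matrix has rank 11, and its Smith normal form has invariant factors (1,1,1,1,1,1,1,1,1,1,1).

The boundary map ∂_2: C_2 → C_1 sends each 2-simplex [p,q,r] to [q,r] − [p,r] + [p,q]. For instance
  ∂[1,11,13] = [11,13] − [1,13] + [1,11],
  ∂[2,7,13] = [7,13] − [2,13] + [2,7].
As a 30×16 matrix over Z this has rank 15, with invariant factors (1,1,1,1,1,1,1,1,1,1,1,1,1,1,1).

Computing H_k = (kernel of ∂_k) / (image of ∂_{k+1}):

  H_0: rank C_0 − rank ∂_1 = 13 − 11 = 2, and the invariant factors of ∂_1 are all 1, so H_0 ≅ Z^2.
  H_1: rank ker ∂_1 − rank ∂_2 = (30 − 11) − 15 = 4, and the invariant factors of ∂_2 are all 1, so H_1 ≅ Z^4.
  H_2: rank ker ∂_2 − rank ∂_3 = (16 − 15) − 0 = 1, and there is no ∂_3, so H_2 ≅ Z.

As a check, the Euler characteristic is 13 − 30 + 16 = -1, which agrees with 2 − 4 + 1 = -1.
(K is a triangulation of the disjoint union of a wedge of 2 circles and the torus T^2.)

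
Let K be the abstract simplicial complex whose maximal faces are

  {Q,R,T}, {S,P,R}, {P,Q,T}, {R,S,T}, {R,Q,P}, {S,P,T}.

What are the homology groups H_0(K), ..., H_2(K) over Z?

Take the total order P < Q < R < S < T on the vertex set. Then K (dimension 2) consists of the simplices:

  0-simplices (5): P, Q, R, S, T
  1-simplices (9): PQ, PR, PS, PT, QR, QT, RS, RT, ST
  2-simplices (6): PQR, PQT, PRS, PST, QRT, RST

so the chain groups are C_0 ≅ Z^5, C_1 ≅ Z^9, C_2 ≅ Z^6.

∂_1: C_1 → C_0 is given by ∂[p,q] = [q] − [p].
As a 5×9 matrix over Z this has rank 4, with invariant factors (1,1,1,1).

The boundary map ∂_2: C_2 → C_1 acts by ∂[p,q,r] = [q,r] − [p,r] + [p,q]. For instance
  ∂PRS = RS − PS + PR,
  ∂RST = ST − RT + RS.
This gives a 9×6 integer matrix of rank 5; reducing to Smith normal form yields diagonal entries (1,1,1,1,1).

Reading off H_k = ker ∂_k / im ∂_{k+1}:

  H_0: rank C_0 − rank ∂_1 = 5 − 4 = 1, and the invariant factors of ∂_1 are all 1, so H_0 ≅ Z.
  H_1: rank ker ∂_1 − rank ∂_2 = (9 − 4) − 5 = 0, and the invariant factors of ∂_2 are all 1, so H_1 ≅ 0.
  H_2: rank ker ∂_2 − rank ∂_3 = (6 − 5) − 0 = 1, and there is no ∂_3, so H_2 ≅ Z.

(K is a triangulation of the 2-sphere S^2.)

H_0 ≅ Z,  H_1 = 0,  H_2 ≅ Z.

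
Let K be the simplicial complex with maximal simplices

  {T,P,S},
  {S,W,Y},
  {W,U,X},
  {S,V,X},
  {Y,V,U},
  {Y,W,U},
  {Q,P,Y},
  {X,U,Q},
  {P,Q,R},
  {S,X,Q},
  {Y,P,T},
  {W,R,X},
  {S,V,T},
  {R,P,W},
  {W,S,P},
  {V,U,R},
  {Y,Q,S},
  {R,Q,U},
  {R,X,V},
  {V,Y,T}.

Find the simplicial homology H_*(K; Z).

K has 10 vertices, 30 edges, 20 triangles.
rank ∂_0 = 0, rank ∂_1 = 9 ⇒ b_0 = 10 − 0 − 9 = 1; all invariant factors of ∂_1 are 1 so no torsion. So H_0 ≅ Z.
rank ∂_1 = 9, rank ∂_2 = 20 ⇒ b_1 = 30 − 9 − 20 = 1; ∂_2 has invariant factor(s) [2] giving torsion. So H_1 ≅ Z ⊕ Z/2Z.
rank ∂_2 = 20, rank ∂_3 = 0 ⇒ b_2 = 20 − 20 − 0 = 0. So H_2 ≅ 0.

H_0 = Z,  H_1 = Z ⊕ Z/2Z,  H_2 = 0.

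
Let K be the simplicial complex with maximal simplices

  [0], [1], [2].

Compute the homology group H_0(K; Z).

Fix the vertex order 0 < 1 < 2 and write every simplex with vertices in increasing order. Then dim K = 0 and the simplices of K are:

  0-simplices (3): [0], [1], [2]

giving chain groups C_0 ≅ Z^3.

Now H_k = ker ∂_k / im ∂_{k+1}, so:

  H_0: rank C_0 − rank ∂_1 = 3 − 0 = 3, and there is no ∂_1, so H_0 ≅ Z^3.

H_0 = Z^3.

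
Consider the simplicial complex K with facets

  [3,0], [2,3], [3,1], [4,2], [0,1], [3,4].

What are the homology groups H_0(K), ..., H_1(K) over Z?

H_0 = Z,  H_1 = Z^2.

Take the total order 0 < 1 < 2 < 3 < 4 on the vertex set. Then K (dimension 1) consists of the simplices:

  0-simplices (5): [0], [1], [2], [3], [4]
  1-simplices (6): [0,1], [0,3], [1,3], [2,3], [2,4], [3,4]

Hence C_0 ≅ Z^5, C_1 ≅ Z^6.

The boundary map ∂_1: C_1 → C_0 sends each edge [p,q] (with p < q) to q − p. For instance
  ∂[3,4] = [4] − [3].
The 5×6 boundary matrix has rank 4 and Smith normal form diag(1,1,1,1).

Computing H_k = (kernel of ∂_k) / (image of ∂_{k+1}):

  H_0: rank C_0 − rank ∂_1 = 5 − 4 = 1, and the invariant factors of ∂_1 are all 1, so H_0 ≅ Z.
  H_1: rank ker ∂_1 − rank ∂_2 = (6 − 4) − 0 = 2, and there is no ∂_2, so H_1 ≅ Z^2.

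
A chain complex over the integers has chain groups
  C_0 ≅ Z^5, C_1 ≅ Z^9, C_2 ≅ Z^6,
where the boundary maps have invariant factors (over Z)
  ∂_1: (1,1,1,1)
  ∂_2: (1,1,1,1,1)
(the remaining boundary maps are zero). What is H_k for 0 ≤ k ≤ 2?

H_0 ≅ Z,  H_1 = 0,  H_2 ≅ Z.

H_0: b_0 = 5 − 0 − 4 = 1; torsion from ∂_1 factors > 1: none. So H_0 ≅ Z.
H_1: b_1 = 9 − 4 − 5 = 0; torsion from ∂_2 factors > 1: none. So H_1 ≅ 0.
H_2: b_2 = 6 − 5 − 0 = 1; torsion from ∂_3 factors > 1: none. So H_2 ≅ Z.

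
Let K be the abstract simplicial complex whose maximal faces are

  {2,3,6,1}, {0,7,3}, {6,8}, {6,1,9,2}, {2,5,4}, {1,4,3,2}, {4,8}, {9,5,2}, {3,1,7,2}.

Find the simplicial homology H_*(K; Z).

We work with the vertex ordering 0 < 1 < 2 < 3 < 4 < 5 < 6 < 7 < 8 < 9. The simplices of K, each written with vertices in increasing order, are:

  0-simplices (10): [0], [1], [2], [3], [4], [5], [6], [7], [8], [9]
  1-simplices (22): [0,3], [0,7], [1,2], [1,3], [1,4], [1,6], [1,7], [1,9], [2,3], [2,4], [2,5], [2,6], [2,7], [2,9], [3,4], [3,6], [3,7], [4,5], [4,8], [5,9], [6,8], [6,9]
  2-simplices (16): [0,3,7], [1,2,3], [1,2,4], [1,2,6], [1,2,7], [1,2,9], [1,3,4], [1,3,6], [1,3,7], [1,6,9], [2,3,4], [2,3,6], [2,3,7], [2,4,5], [2,5,9], [2,6,9]
  3-simplices (4): [1,2,3,4], [1,2,3,6], [1,2,3,7], [1,2,6,9]

Hence C_0 ≅ Z^10, C_1 ≅ Z^22, C_2 ≅ Z^16, C_3 ≅ Z^4.

Boundary ∂_1: C_1 → C_0 is given by ∂[p,q] = [q] − [p].
This gives a 10×22 integer matrix of rank 9; reducing to Smith normal form yields diagonal entries (1,1,1,1,1,1,1,1,1).

The boundary map ∂_2: C_2 → C_1 sends each 2-simplex [p,q,r] to [q,r] − [p,r] + [p,q]. For instance
  ∂[1,6,9] = [6,9] − [1,9] + [1,6],
  ∂[1,2,6] = [2,6] − [1,6] + [1,2].
The 22×16 boundary matrix has rank 12 and Smith normal form diag(1,1,1,1,1,1,1,1,1,1,1,1).

Boundary ∂_3: C_3 → C_2 sends each 3-simplex σ to the alternating sum Σ_i (−1)^i (σ with its i-th vertex removed). For instance
  ∂[1,2,3,6] = [2,3,6] − [1,3,6] + [1,2,6] − [1,2,3],
  ∂[1,2,3,4] = [2,3,4] − [1,3,4] + [1,2,4] − [1,2,3].
As a 16×4 matrix over Z this has rank 4, with invariant factors (1,1,1,1).

From H_k ≅ ker(∂_k) / im(∂_{k+1}) we obtain:

  H_0: rank C_0 − rank ∂_1 = 10 − 9 = 1, and the invariant factors of ∂_1 are all 1, so H_0 ≅ Z.
  H_1: rank ker ∂_1 − rank ∂_2 = (22 − 9) − 12 = 1, and the invariant factors of ∂_2 are all 1, so H_1 ≅ Z.
  H_2: rank ker ∂_2 − rank ∂_3 = (16 − 12) − 4 = 0, and the invariant factors of ∂_3 are all 1, so H_2 ≅ 0.
  H_3: rank ker ∂_3 − rank ∂_4 = (4 − 4) − 0 = 0, and there is no ∂_4, so H_3 ≅ 0.

H_0 ≅ Z,  H_1 ≅ Z,  H_2 = 0,  H_3 = 0.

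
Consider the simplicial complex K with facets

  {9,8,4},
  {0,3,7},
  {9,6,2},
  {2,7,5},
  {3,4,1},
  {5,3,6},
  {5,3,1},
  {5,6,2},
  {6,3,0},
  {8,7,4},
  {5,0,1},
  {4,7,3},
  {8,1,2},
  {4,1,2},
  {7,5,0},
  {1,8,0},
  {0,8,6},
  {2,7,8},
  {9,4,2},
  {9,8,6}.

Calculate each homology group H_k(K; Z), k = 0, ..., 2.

Fix the vertex order 0 < 1 < 2 < 3 < 4 < 5 < 6 < 7 < 8 < 9 and write every simplex with vertices in increasing order. Then dim K = 2 and the simplices of K are:

  0-simplices (10): [0], [1], [2], [3], [4], [5], [6], [7], [8], [9]
  1-simplices (30): (30 of them)
  2-simplices (20): (20 of them)

giving chain groups C_0 ≅ Z^10, C_1 ≅ Z^30, C_2 ≅ Z^20.

Boundary ∂_1: C_1 → C_0 is given by ∂[p,q] = [q] − [p].
As a 10×30 matrix over Z this has rank 9, with invariant factors (1,1,1,1,1,1,1,1,1).

The boundary map ∂_2: C_2 → C_1 sends each 2-simplex [p,q,r] to [q,r] − [p,r] + [p,q]. For instance
  ∂[0,1,8] = [1,8] − [0,8] + [0,1],
  ∂[1,3,5] = [3,5] − [1,5] + [1,3].
This gives a 30×20 integer matrix of rank 20; reducing to Smith normal form yields diagonal entries (1,1,1,1,1,1,1,1,1,1,1,1,1,1,1,1,1,1,1,2).

From H_k ≅ ker(∂_k) / im(∂_{k+1}) we obtain:

  H_0: rank C_0 − rank ∂_1 = 10 − 9 = 1, and the invariant factors of ∂_1 are all 1, so H_0 = Z.
  H_1: rank ker ∂_1 − rank ∂_2 = (30 − 9) − 20 = 1, and ∂_2 has invariant factor 2 > 1, so H_1 = Z × Z/2.
  H_2: rank ker ∂_2 − rank ∂_3 = (20 − 20) − 0 = 0, and there is no ∂_3, so H_2 = 0.

H_0 ≅ Z,  H_1 ≅ Z × Z/2,  H_2 = 0.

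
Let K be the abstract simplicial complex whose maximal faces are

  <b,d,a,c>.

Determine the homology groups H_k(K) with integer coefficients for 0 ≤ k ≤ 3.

Order the vertices as a < b < c < d. Listing each simplex with vertices in this order, K has dimension 3 with simplices:

  0-simplices (4): a, b, c, d
  1-simplices (6): ab, ac, ad, bc, bd, cd
  2-simplices (4): abc, abd, acd, bcd
  3-simplices (1): abcd

so the chain groups are C_0 ≅ Z^4, C_1 ≅ Z^6, C_2 ≅ Z^4, C_3 ≅ Z^1.

Boundary ∂_1: C_1 → C_0 maps an edge to its endpoints' difference, ∂[p,q] = q − p. For instance
  ∂cd = d − c.
As a 4×6 matrix over Z this has rank 3, with invariant factors (1,1,1).

The boundary map ∂_2: C_2 → C_1 acts by ∂[p,q,r] = [q,r] − [p,r] + [p,q]. For instance
  ∂abc = bc − ac + ab,
  ∂abd = bd − ad + ab.
The resulting 6×4 matrix has rank 3, and its Smith normal form has invariant factors (1,1,1).

∂_3: C_3 → C_2 sends each 3-simplex σ to the alternating sum Σ_i (−1)^i (σ with its i-th vertex removed). For instance
  ∂abcd = bcd − acd + abd − abc.
The resulting 4×1 matrix has rank 1, and its Smith normal form has invariant factors (1).

Reading off H_k = ker ∂_k / im ∂_{k+1}:

  H_0: rank C_0 − rank ∂_1 = 4 − 3 = 1, and the invariant factors of ∂_1 are all 1, so H_0 ≅ Z.
  H_1: rank ker ∂_1 − rank ∂_2 = (6 − 3) − 3 = 0, and the invariant factors of ∂_2 are all 1, so H_1 ≅ 0.
  H_2: rank ker ∂_2 − rank ∂_3 = (4 − 3) − 1 = 0, and the invariant factors of ∂_3 are all 1, so H_2 ≅ 0.
  H_3: rank ker ∂_3 − rank ∂_4 = (1 − 1) − 0 = 0, and there is no ∂_4, so H_3 ≅ 0.

H_0 ≅ Z,  H_1 = 0,  H_2 = 0,  H_3 = 0.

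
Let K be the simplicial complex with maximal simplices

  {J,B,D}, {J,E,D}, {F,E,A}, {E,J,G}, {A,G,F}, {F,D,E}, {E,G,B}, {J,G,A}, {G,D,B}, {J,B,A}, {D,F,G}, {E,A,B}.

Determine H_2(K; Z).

Take the total order A < B < D < E < F < G < J on the vertex set. Then K (dimension 2) consists of the simplices:

  0-simplices (7): A, B, D, E, F, G, J
  1-simplices (18): AB, AE, AF, AG, AJ, BD, BE, BG, BJ, DE, DF, DG, DJ, EF, EG, EJ, FG, GJ
  2-simplices (12): ABE, ABJ, AEF, AFG, AGJ, BDG, BDJ, BEG, DEF, DEJ, DFG, EGJ

Hence C_0 ≅ Z^7, C_1 ≅ Z^18, C_2 ≅ Z^12.

∂_1: C_1 → C_0 sends each edge [p,q] (with p < q) to q − p.
This gives a 7×18 integer matrix of rank 6; reducing to Smith normal form yields diagonal entries (1,1,1,1,1,1).

The boundary map ∂_2: C_2 → C_1 maps a triangle to the signed sum of its edges. For instance
  ∂AEF = EF − AF + AE,
  ∂BEG = EG − BG + BE.
The resulting 18×12 matrix has rank 12, and its Smith normal form has invariant factors (1,1,1,1,1,1,1,1,1,1,1,2).

Now H_k = ker ∂_k / im ∂_{k+1}, so:

  H_2: rank ker ∂_2 − rank ∂_3 = (12 − 12) − 0 = 0, and there is no ∂_3, so H_2 = 0.

H_2 ≅ 0.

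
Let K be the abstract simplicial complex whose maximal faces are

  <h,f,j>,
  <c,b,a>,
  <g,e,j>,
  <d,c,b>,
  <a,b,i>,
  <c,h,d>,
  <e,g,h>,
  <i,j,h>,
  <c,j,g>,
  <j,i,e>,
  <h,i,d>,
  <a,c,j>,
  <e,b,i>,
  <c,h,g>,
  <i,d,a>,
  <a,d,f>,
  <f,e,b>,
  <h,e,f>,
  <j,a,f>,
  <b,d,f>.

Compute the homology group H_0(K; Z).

Fix the vertex order a < b < c < d < e < f < g < h < i < j and write every simplex with vertices in increasing order. Then dim K = 2 and the simplices of K are:

  0-simplices (10): a, b, c, d, e, f, g, h, i, j
  1-simplices (30): ab, ac, ad, af, ai, aj, bc, bd, be, bf, bi, cd, cg, ch, cj, df, dh, di, ef, eg, eh, ei, ej, fh, fj, gh, gj, hi, hj, ij
  2-simplices (20): abc, abi, acj, adf, adi, afj, bcd, bdf, bef, bei, cdh, cgh, cgj, dhi, efh, egh, egj, eij, fhj, hij

giving chain groups C_0 ≅ Z^10, C_1 ≅ Z^30, C_2 ≅ Z^20.

∂_1: C_1 → C_0 maps an edge to its endpoints' difference, ∂[p,q] = q − p. For instance
  ∂ab = b − a.
The 10×30 boundary matrix has rank 9 and Smith normal form diag(1,1,1,1,1,1,1,1,1).

Boundary ∂_2: C_2 → C_1 sends each 2-simplex [p,q,r] to [q,r] − [p,r] + [p,q]. For instance
  ∂abc = bc − ac + ab,
  ∂cgj = gj − cj + cg.
This gives a 30×20 integer matrix of rank 20; reducing to Smith normal form yields diagonal entries (1,1,1,1,1,1,1,1,1,1,1,1,1,1,1,1,1,1,1,2).

Now H_k = ker ∂_k / im ∂_{k+1}, so:

  H_0: rank C_0 − rank ∂_1 = 10 − 9 = 1, and the invariant factors of ∂_1 are all 1, so H_0 ≅ Z.

H_0 = Z.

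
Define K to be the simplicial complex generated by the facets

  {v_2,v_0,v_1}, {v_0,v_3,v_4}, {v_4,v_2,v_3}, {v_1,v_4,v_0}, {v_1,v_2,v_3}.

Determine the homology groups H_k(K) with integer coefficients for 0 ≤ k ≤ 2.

H_0 = Z,  H_1 = Z,  H_2 = 0.

Fix the vertex order v_0 < v_1 < v_2 < v_3 < v_4 and write every simplex with vertices in increasing order. Then dim K = 2 and the simplices of K are:

  0-simplices (5): [v_0], [v_1], [v_2], [v_3], [v_4]
  1-simplices (10): [v_0,v_1], [v_0,v_2], [v_0,v_3], [v_0,v_4], [v_1,v_2], [v_1,v_3], [v_1,v_4], [v_2,v_3], [v_2,v_4], [v_3,v_4]
  2-simplices (5): [v_0,v_1,v_2], [v_0,v_1,v_4], [v_0,v_3,v_4], [v_1,v_2,v_3], [v_2,v_3,v_4]

Hence C_0 ≅ Z^5, C_1 ≅ Z^10, C_2 ≅ Z^5.

Boundary ∂_1: C_1 → C_0 sends each edge [p,q] (with p < q) to q − p.
As a 5×10 matrix over Z this has rank 4, with invariant factors (1,1,1,1).

∂_2: C_2 → C_1 acts by ∂[p,q,r] = [q,r] − [p,r] + [p,q]. For instance
  ∂[v_0,v_1,v_2] = [v_1,v_2] − [v_0,v_2] + [v_0,v_1],
  ∂[v_0,v_1,v_4] = [v_1,v_4] − [v_0,v_4] + [v_0,v_1].
This gives a 10×5 integer matrix of rank 5; reducing to Smith normal form yields diagonal entries (1,1,1,1,1).

Reading off H_k = ker ∂_k / im ∂_{k+1}:

  H_0: rank C_0 − rank ∂_1 = 5 − 4 = 1, and the invariant factors of ∂_1 are all 1, so H_0 = Z.
  H_1: rank ker ∂_1 − rank ∂_2 = (10 − 4) − 5 = 1, and the invariant factors of ∂_2 are all 1, so H_1 = Z.
  H_2: rank ker ∂_2 − rank ∂_3 = (5 − 5) − 0 = 0, and there is no ∂_3, so H_2 = 0.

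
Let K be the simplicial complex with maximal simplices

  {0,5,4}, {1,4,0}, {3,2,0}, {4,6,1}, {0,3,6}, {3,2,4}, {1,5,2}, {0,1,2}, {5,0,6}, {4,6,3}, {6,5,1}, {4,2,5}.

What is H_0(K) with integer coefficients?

H_0 = Z.

Order the vertices as 0 < 1 < 2 < 3 < 4 < 5 < 6. Listing each simplex with vertices in this order, K has dimension 2 with simplices:

  0-simplices (7): [0], [1], [2], [3], [4], [5], [6]
  1-simplices (18): [0,1], [0,2], [0,3], [0,4], [0,5], [0,6], [1,2], [1,4], [1,5], [1,6], [2,3], [2,4], [2,5], [3,4], [3,6], [4,5], [4,6], [5,6]
  2-simplices (12): [0,1,2], [0,1,4], [0,2,3], [0,3,6], [0,4,5], [0,5,6], [1,2,5], [1,4,6], [1,5,6], [2,3,4], [2,4,5], [3,4,6]

Hence C_0 ≅ Z^7, C_1 ≅ Z^18, C_2 ≅ Z^12.

Boundary ∂_1: C_1 → C_0 sends each edge [p,q] (with p < q) to q − p. For instance
  ∂[4,6] = [6] − [4].
The 7×18 boundary matrix has rank 6 and Smith normal form diag(1,1,1,1,1,1).

∂_2: C_2 → C_1 sends each 2-simplex [p,q,r] to [q,r] − [p,r] + [p,q]. For instance
  ∂[0,4,5] = [4,5] − [0,5] + [0,4],
  ∂[3,4,6] = [4,6] − [3,6] + [3,4].
As a 18×12 matrix over Z this has rank 12, with invariant factors (1,1,1,1,1,1,1,1,1,1,1,2).

From H_k ≅ ker(∂_k) / im(∂_{k+1}) we obtain:

  H_0: rank C_0 − rank ∂_1 = 7 − 6 = 1, and the invariant factors of ∂_1 are all 1, so H_0 ≅ Z.

(K is a triangulation of the real projective plane RP^2.)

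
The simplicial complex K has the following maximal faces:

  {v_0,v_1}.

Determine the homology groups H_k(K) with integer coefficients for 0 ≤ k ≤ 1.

H_0 = Z,  H_1 = 0.

Order the vertices as v_0 < v_1. Listing each simplex with vertices in this order, K has dimension 1 with simplices:

  0-simplices (2): [v_0], [v_1]
  1-simplices (1): [v_0,v_1]

Hence C_0 ≅ Z^2, C_1 ≅ Z^1.

Boundary ∂_1: C_1 → C_0 maps an edge to its endpoints' difference, ∂[p,q] = q − p.
This gives a 2×1 integer matrix of rank 1; reducing to Smith normal form yields diagonal entries (1).

Now H_k = ker ∂_k / im ∂_{k+1}, so:

  H_0: rank C_0 − rank ∂_1 = 2 − 1 = 1, and the invariant factors of ∂_1 are all 1, so H_0 ≅ Z.
  H_1: rank ker ∂_1 − rank ∂_2 = (1 − 1) − 0 = 0, and there is no ∂_2, so H_1 ≅ 0.

As a check, the Euler characteristic is 2 − 1 = 1, which agrees with 1 − 0 = 1.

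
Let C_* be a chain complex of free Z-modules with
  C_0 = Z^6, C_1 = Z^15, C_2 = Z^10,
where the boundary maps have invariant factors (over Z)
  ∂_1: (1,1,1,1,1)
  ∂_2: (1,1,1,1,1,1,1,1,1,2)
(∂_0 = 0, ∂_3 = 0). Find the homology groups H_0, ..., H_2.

H_0 ≅ Z,  H_1 ≅ Z/2,  H_2 = 0.

H_0: b_0 = 6 − 0 − 5 = 1; torsion from ∂_1 factors > 1: none. So H_0 ≅ Z.
H_1: b_1 = 15 − 5 − 10 = 0; torsion from ∂_2 factors > 1: [2]. So H_1 ≅ Z/2.
H_2: b_2 = 10 − 10 − 0 = 0; torsion from ∂_3 factors > 1: none. So H_2 ≅ 0.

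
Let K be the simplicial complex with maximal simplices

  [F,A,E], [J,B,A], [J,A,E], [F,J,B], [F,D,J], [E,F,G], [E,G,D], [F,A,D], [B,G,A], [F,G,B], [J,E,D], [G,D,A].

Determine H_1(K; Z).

H_1 = Z/2.

Order the vertices as A < B < D < E < F < G < J. Listing each simplex with vertices in this order, K has dimension 2 with simplices:

  0-simplices (7): A, B, D, E, F, G, J
  1-simplices (18): AB, AD, AE, AF, AG, AJ, BF, BG, BJ, DE, DF, DG, DJ, EF, EG, EJ, FG, FJ
  2-simplices (12): ABG, ABJ, ADF, ADG, AEF, AEJ, BFG, BFJ, DEG, DEJ, DFJ, EFG

so the chain groups are C_0 ≅ Z^7, C_1 ≅ Z^18, C_2 ≅ Z^12.

Boundary ∂_1: C_1 → C_0 is given by ∂[p,q] = [q] − [p].
The resulting 7×18 matrix has rank 6, and its Smith normal form has invariant factors (1,1,1,1,1,1).

∂_2: C_2 → C_1 sends each 2-simplex [p,q,r] to [q,r] − [p,r] + [p,q]. For instance
  ∂ADF = DF − AF + AD,
  ∂ABJ = BJ − AJ + AB.
As a 18×12 matrix over Z this has rank 12, with invariant factors (1,1,1,1,1,1,1,1,1,1,1,2).

Reading off H_k = ker ∂_k / im ∂_{k+1}:

  H_1: rank ker ∂_1 − rank ∂_2 = (18 − 6) − 12 = 0, and ∂_2 has invariant factor 2 > 1, so H_1 = Z/2.

(K is a triangulation of the real projective plane RP^2.)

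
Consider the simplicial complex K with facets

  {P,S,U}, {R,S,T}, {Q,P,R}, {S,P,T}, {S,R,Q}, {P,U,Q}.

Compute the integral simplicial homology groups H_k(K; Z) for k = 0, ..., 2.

Fix the vertex order P < Q < R < S < T < U and write every simplex with vertices in increasing order. Then dim K = 2 and the simplices of K are:

  0-simplices (6): P, Q, R, S, T, U
  1-simplices (12): PQ, PR, PS, PT, PU, QR, QS, QU, RS, RT, ST, SU
  2-simplices (6): PQR, PQU, PST, PSU, QRS, RST

Hence C_0 ≅ Z^6, C_1 ≅ Z^12, C_2 ≅ Z^6.

Boundary ∂_1: C_1 → C_0 sends each edge [p,q] (with p < q) to q − p. For instance
  ∂ST = T − S.
The resulting 6×12 matrix has rank 5, and its Smith normal form has invariant factors (1,1,1,1,1).

The boundary map ∂_2: C_2 → C_1 sends each 2-simplex [p,q,r] to [q,r] − [p,r] + [p,q]. For instance
  ∂QRS = RS − QS + QR,
  ∂PST = ST − PT + PS.
The 12×6 boundary matrix has rank 6 and Smith normal form diag(1,1,1,1,1,1).

From H_k ≅ ker(∂_k) / im(∂_{k+1}) we obtain:

  H_0: rank C_0 − rank ∂_1 = 6 − 5 = 1, and the invariant factors of ∂_1 are all 1, so H_0 ≅ Z.
  H_1: rank ker ∂_1 − rank ∂_2 = (12 − 5) − 6 = 1, and the invariant factors of ∂_2 are all 1, so H_1 ≅ Z.
  H_2: rank ker ∂_2 − rank ∂_3 = (6 − 6) − 0 = 0, and there is no ∂_3, so H_2 ≅ 0.

As a check, the Euler characteristic is 6 − 12 + 6 = 0, which agrees with 1 − 1 + 0 = 0.

H_0 = Z,  H_1 = Z,  H_2 = 0.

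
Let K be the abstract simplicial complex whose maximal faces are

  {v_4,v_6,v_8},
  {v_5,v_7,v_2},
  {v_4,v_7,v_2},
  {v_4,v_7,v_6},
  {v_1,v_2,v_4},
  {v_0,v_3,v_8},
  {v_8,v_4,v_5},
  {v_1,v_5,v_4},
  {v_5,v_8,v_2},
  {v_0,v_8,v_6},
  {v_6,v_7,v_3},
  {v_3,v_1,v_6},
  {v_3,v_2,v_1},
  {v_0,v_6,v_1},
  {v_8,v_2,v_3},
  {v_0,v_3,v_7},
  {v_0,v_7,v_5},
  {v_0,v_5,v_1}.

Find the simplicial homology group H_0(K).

H_0 = Z.

We work with the vertex ordering v_0 < v_1 < v_2 < v_3 < v_4 < v_5 < v_6 < v_7 < v_8. The simplices of K, each written with vertices in increasing order, are:

  0-simplices (9): [v_0], [v_1], [v_2], [v_3], [v_4], [v_5], [v_6], [v_7], [v_8]
  1-simplices (27): (27 of them)
  2-simplices (18): (18 of them)

Hence C_0 ≅ Z^9, C_1 ≅ Z^27, C_2 ≅ Z^18.

∂_1: C_1 → C_0 is given by ∂[p,q] = [q] − [p].
The 9×27 boundary matrix has rank 8 and Smith normal form diag(1,1,1,1,1,1,1,1).

The boundary map ∂_2: C_2 → C_1 acts by ∂[p,q,r] = [q,r] − [p,r] + [p,q]. For instance
  ∂[v_2,v_3,v_8] = [v_3,v_8] − [v_2,v_8] + [v_2,v_3],
  ∂[v_3,v_6,v_7] = [v_6,v_7] − [v_3,v_7] + [v_3,v_6].
This gives a 27×18 integer matrix of rank 18; reducing to Smith normal form yields diagonal entries (1,1,1,1,1,1,1,1,1,1,1,1,1,1,1,1,1,2).

From H_k ≅ ker(∂_k) / im(∂_{k+1}) we obtain:

  H_0: rank C_0 − rank ∂_1 = 9 − 8 = 1, and the invariant factors of ∂_1 are all 1, so H_0 = Z.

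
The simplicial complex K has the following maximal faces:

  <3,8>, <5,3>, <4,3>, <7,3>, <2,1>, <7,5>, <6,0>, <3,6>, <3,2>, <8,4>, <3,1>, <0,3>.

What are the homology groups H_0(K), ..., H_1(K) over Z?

H_0 ≅ Z,  H_1 ≅ Z^4.

Take the total order 0 < 1 < 2 < 3 < 4 < 5 < 6 < 7 < 8 on the vertex set. Then K (dimension 1) consists of the simplices:

  0-simplices (9): [0], [1], [2], [3], [4], [5], [6], [7], [8]
  1-simplices (12): [0,3], [0,6], [1,2], [1,3], [2,3], [3,4], [3,5], [3,6], [3,7], [3,8], [4,8], [5,7]

Hence C_0 ≅ Z^9, C_1 ≅ Z^12.

Boundary ∂_1: C_1 → C_0 sends each edge [p,q] (with p < q) to q − p. For instance
  ∂[3,6] = [6] − [3].
As a 9×12 matrix over Z this has rank 8, with invariant factors (1,1,1,1,1,1,1,1).

Now H_k = ker ∂_k / im ∂_{k+1}, so:

  H_0: rank C_0 − rank ∂_1 = 9 − 8 = 1, and the invariant factors of ∂_1 are all 1, so H_0 ≅ Z.
  H_1: rank ker ∂_1 − rank ∂_2 = (12 − 8) − 0 = 4, and there is no ∂_2, so H_1 ≅ Z^4.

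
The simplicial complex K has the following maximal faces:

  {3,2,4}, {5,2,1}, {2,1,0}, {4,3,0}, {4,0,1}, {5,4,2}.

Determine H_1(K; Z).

K has 6 vertices, 12 edges, 6 triangles.
rank ∂_1 = 5, rank ∂_2 = 6 ⇒ b_1 = 12 − 5 − 6 = 1; all invariant factors of ∂_2 are 1 so no torsion. So H_1 = Z.

H_1 = Z.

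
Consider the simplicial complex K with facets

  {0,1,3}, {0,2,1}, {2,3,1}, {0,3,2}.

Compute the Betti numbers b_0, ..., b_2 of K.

Fix the vertex order 0 < 1 < 2 < 3 and write every simplex with vertices in increasing order. Then dim K = 2 and the simplices of K are:

  0-simplices (4): [0], [1], [2], [3]
  1-simplices (6): [0,1], [0,2], [0,3], [1,2], [1,3], [2,3]
  2-simplices (4): [0,1,2], [0,1,3], [0,2,3], [1,2,3]

giving chain groups C_0 ≅ Z^4, C_1 ≅ Z^6, C_2 ≅ Z^4.

The boundary map ∂_1: C_1 → C_0 is given by ∂[p,q] = [q] − [p]. For instance
  ∂[0,2] = [2] − [0].
As a 4×6 matrix over Z this has rank 3, with invariant factors (1,1,1).

The boundary map ∂_2: C_2 → C_1 maps a triangle to the signed sum of its edges. For instance
  ∂[0,2,3] = [2,3] − [0,3] + [0,2],
  ∂[0,1,3] = [1,3] − [0,3] + [0,1].
As a 6×4 matrix over Z this has rank 3, with invariant factors (1,1,1).

Reading off H_k = ker ∂_k / im ∂_{k+1}:

  H_0: rank C_0 − rank ∂_1 = 4 − 3 = 1, and the invariant factors of ∂_1 are all 1, so H_0 = Z.
  H_1: rank ker ∂_1 − rank ∂_2 = (6 − 3) − 3 = 0, and the invariant factors of ∂_2 are all 1, so H_1 = 0.
  H_2: rank ker ∂_2 − rank ∂_3 = (4 − 3) − 0 = 1, and there is no ∂_3, so H_2 = Z.

(K is a triangulation of the 2-sphere S^2.)

Hence the Betti numbers are b_0 = 1, b_1 = 0, b_2 = 1.

b_0 = 1, b_1 = 0, b_2 = 1.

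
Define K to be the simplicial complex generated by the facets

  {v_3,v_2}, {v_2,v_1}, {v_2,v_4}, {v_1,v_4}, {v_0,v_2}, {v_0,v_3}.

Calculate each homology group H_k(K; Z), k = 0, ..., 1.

H_0 = Z,  H_1 = Z^2.

Order the vertices as v_0 < v_1 < v_2 < v_3 < v_4. Listing each simplex with vertices in this order, K has dimension 1 with simplices:

  0-simplices (5): [v_0], [v_1], [v_2], [v_3], [v_4]
  1-simplices (6): [v_0,v_2], [v_0,v_3], [v_1,v_2], [v_1,v_4], [v_2,v_3], [v_2,v_4]

so the chain groups are C_0 ≅ Z^5, C_1 ≅ Z^6.

∂_1: C_1 → C_0 maps an edge to its endpoints' difference, ∂[p,q] = q − p. For instance
  ∂[v_1,v_4] = [v_4] − [v_1].
This gives a 5×6 integer matrix of rank 4; reducing to Smith normal form yields diagonal entries (1,1,1,1).

Now H_k = ker ∂_k / im ∂_{k+1}, so:

  H_0: rank C_0 − rank ∂_1 = 5 − 4 = 1, and the invariant factors of ∂_1 are all 1, so H_0 ≅ Z.
  H_1: rank ker ∂_1 − rank ∂_2 = (6 − 4) − 0 = 2, and there is no ∂_2, so H_1 ≅ Z^2.

As a check, the Euler characteristic is 5 − 6 = -1, which agrees with 1 − 2 = -1.
(K is a triangulation of a wedge of 2 circles.)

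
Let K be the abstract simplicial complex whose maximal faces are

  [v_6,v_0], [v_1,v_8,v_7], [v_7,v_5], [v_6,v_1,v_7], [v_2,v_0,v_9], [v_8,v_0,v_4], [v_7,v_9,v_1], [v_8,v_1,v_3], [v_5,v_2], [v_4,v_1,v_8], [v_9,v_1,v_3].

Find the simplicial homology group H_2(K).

Take the total order v_0 < v_1 < v_2 < v_3 < v_4 < v_5 < v_6 < v_7 < v_8 < v_9 on the vertex set. Then K (dimension 2) consists of the simplices:

  0-simplices (10): [v_0], [v_1], [v_2], [v_3], [v_4], [v_5], [v_6], [v_7], [v_8], [v_9]
  1-simplices (20): (20 of them)
  2-simplices (8): [v_0,v_2,v_9], [v_0,v_4,v_8], [v_1,v_3,v_8], [v_1,v_3,v_9], [v_1,v_4,v_8], [v_1,v_6,v_7], [v_1,v_7,v_8], [v_1,v_7,v_9]

Hence C_0 ≅ Z^10, C_1 ≅ Z^20, C_2 ≅ Z^8.

The boundary map ∂_1: C_1 → C_0 maps an edge to its endpoints' difference, ∂[p,q] = q − p. For instance
  ∂[v_3,v_8] = [v_8] − [v_3].
This gives a 10×20 integer matrix of rank 9; reducing to Smith normal form yields diagonal entries (1,1,1,1,1,1,1,1,1).

Boundary ∂_2: C_2 → C_1 acts by ∂[p,q,r] = [q,r] − [p,r] + [p,q]. For instance
  ∂[v_1,v_7,v_8] = [v_7,v_8] − [v_1,v_8] + [v_1,v_7],
  ∂[v_1,v_6,v_7] = [v_6,v_7] − [v_1,v_7] + [v_1,v_6].
This gives a 20×8 integer matrix of rank 8; reducing to Smith normal form yields diagonal entries (1,1,1,1,1,1,1,1).

Reading off H_k = ker ∂_k / im ∂_{k+1}:

  H_2: rank ker ∂_2 − rank ∂_3 = (8 − 8) − 0 = 0, and there is no ∂_3, so H_2 = 0.

H_2 ≅ 0.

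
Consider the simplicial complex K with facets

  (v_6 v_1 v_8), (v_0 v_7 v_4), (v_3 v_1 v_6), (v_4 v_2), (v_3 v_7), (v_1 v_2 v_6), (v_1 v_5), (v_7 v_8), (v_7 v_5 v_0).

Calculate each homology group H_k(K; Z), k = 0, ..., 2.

H_0 = Z,  H_1 = Z^3,  H_2 = 0.

K has 9 vertices, 16 edges, 5 triangles.
rank ∂_0 = 0, rank ∂_1 = 8 ⇒ b_0 = 9 − 0 − 8 = 1; all invariant factors of ∂_1 are 1 so no torsion. So H_0 = Z.
rank ∂_1 = 8, rank ∂_2 = 5 ⇒ b_1 = 16 − 8 − 5 = 3; all invariant factors of ∂_2 are 1 so no torsion. So H_1 = Z^3.
rank ∂_2 = 5, rank ∂_3 = 0 ⇒ b_2 = 5 − 5 − 0 = 0. So H_2 = 0.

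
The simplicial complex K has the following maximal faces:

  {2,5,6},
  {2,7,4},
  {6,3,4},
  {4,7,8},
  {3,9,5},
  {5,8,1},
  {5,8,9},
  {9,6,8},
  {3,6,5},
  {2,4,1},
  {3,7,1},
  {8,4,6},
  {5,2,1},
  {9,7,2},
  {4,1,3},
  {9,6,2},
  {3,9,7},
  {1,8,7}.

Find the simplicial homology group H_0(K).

Fix the vertex order 1 < 2 < 3 < 4 < 5 < 6 < 7 < 8 < 9 and write every simplex with vertices in increasing order. Then dim K = 2 and the simplices of K are:

  0-simplices (9): [1], [2], [3], [4], [5], [6], [7], [8], [9]
  1-simplices (27): (27 of them)
  2-simplices (18): [1,2,4], [1,2,5], [1,3,4], [1,3,7], [1,5,8], [1,7,8], [2,4,7], [2,5,6], [2,6,9], [2,7,9], [3,4,6], [3,5,6], [3,5,9], [3,7,9], [4,6,8], [4,7,8], [5,8,9], [6,8,9]

giving chain groups C_0 ≅ Z^9, C_1 ≅ Z^27, C_2 ≅ Z^18.

The boundary map ∂_1: C_1 → C_0 sends each edge [p,q] (with p < q) to q − p.
This gives a 9×27 integer matrix of rank 8; reducing to Smith normal form yields diagonal entries (1,1,1,1,1,1,1,1).

∂_2: C_2 → C_1 maps a triangle to the signed sum of its edges. For instance
  ∂[2,5,6] = [5,6] − [2,6] + [2,5],
  ∂[4,6,8] = [6,8] − [4,8] + [4,6].
This gives a 27×18 integer matrix of rank 18; reducing to Smith normal form yields diagonal entries (1,1,1,1,1,1,1,1,1,1,1,1,1,1,1,1,1,2).

Now H_k = ker ∂_k / im ∂_{k+1}, so:

  H_0: rank C_0 − rank ∂_1 = 9 − 8 = 1, and the invariant factors of ∂_1 are all 1, so H_0 = Z.

(K is a triangulation of the Klein bottle.)

H_0 = Z.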